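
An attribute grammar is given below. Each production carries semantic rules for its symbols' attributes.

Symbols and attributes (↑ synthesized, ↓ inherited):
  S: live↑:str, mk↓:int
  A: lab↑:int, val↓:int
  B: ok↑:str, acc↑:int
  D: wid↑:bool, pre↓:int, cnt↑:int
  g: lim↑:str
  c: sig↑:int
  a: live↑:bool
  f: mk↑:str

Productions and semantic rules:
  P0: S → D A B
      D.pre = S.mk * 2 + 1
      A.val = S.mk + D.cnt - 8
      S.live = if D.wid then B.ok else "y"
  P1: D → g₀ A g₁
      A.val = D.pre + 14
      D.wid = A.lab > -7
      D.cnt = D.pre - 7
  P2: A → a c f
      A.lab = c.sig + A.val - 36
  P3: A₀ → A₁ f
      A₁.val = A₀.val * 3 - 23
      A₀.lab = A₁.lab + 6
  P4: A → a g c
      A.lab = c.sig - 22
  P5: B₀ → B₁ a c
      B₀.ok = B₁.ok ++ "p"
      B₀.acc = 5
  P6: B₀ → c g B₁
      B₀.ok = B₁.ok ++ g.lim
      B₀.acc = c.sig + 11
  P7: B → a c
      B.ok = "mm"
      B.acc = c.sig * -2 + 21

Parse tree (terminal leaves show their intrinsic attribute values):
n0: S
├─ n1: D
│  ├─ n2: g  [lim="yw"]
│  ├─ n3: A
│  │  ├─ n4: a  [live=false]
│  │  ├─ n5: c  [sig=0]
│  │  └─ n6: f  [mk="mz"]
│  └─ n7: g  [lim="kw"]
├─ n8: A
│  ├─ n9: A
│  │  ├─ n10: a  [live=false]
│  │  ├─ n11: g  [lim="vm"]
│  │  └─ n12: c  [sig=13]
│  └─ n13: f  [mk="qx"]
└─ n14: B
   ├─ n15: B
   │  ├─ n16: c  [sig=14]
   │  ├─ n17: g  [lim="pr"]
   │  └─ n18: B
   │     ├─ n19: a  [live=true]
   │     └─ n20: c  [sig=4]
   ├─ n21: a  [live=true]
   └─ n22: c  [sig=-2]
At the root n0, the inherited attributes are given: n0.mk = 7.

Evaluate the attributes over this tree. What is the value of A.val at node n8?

1. n0.mk = 7  [given at root]
2. n1.pre = 15  [S.mk * 2 + 1]
3. n2.lim = "yw"  [terminal]
4. n3.val = 29  [D.pre + 14]
5. n4.live = false  [terminal]
6. n5.sig = 0  [terminal]
7. n6.mk = "mz"  [terminal]
8. n3.lab = -7  [c.sig + A.val - 36]
9. n7.lim = "kw"  [terminal]
10. n1.wid = false  [A.lab > -7]
11. n1.cnt = 8  [D.pre - 7]
12. n8.val = 7  [S.mk + D.cnt - 8]
13. n9.val = -2  [A₀.val * 3 - 23]
14. n10.live = false  [terminal]
15. n11.lim = "vm"  [terminal]
16. n12.sig = 13  [terminal]
17. n9.lab = -9  [c.sig - 22]
18. n13.mk = "qx"  [terminal]
19. n8.lab = -3  [A₁.lab + 6]
20. n16.sig = 14  [terminal]
21. n17.lim = "pr"  [terminal]
22. n19.live = true  [terminal]
23. n20.sig = 4  [terminal]
24. n18.ok = "mm"  ["mm"]
25. n18.acc = 13  [c.sig * -2 + 21]
26. n15.ok = "mmpr"  [B₁.ok ++ g.lim]
27. n15.acc = 25  [c.sig + 11]
28. n21.live = true  [terminal]
29. n22.sig = -2  [terminal]
30. n14.ok = "mmprp"  [B₁.ok ++ "p"]
31. n14.acc = 5  [5]
32. n0.live = "y"  [if D.wid then B.ok else "y"]

7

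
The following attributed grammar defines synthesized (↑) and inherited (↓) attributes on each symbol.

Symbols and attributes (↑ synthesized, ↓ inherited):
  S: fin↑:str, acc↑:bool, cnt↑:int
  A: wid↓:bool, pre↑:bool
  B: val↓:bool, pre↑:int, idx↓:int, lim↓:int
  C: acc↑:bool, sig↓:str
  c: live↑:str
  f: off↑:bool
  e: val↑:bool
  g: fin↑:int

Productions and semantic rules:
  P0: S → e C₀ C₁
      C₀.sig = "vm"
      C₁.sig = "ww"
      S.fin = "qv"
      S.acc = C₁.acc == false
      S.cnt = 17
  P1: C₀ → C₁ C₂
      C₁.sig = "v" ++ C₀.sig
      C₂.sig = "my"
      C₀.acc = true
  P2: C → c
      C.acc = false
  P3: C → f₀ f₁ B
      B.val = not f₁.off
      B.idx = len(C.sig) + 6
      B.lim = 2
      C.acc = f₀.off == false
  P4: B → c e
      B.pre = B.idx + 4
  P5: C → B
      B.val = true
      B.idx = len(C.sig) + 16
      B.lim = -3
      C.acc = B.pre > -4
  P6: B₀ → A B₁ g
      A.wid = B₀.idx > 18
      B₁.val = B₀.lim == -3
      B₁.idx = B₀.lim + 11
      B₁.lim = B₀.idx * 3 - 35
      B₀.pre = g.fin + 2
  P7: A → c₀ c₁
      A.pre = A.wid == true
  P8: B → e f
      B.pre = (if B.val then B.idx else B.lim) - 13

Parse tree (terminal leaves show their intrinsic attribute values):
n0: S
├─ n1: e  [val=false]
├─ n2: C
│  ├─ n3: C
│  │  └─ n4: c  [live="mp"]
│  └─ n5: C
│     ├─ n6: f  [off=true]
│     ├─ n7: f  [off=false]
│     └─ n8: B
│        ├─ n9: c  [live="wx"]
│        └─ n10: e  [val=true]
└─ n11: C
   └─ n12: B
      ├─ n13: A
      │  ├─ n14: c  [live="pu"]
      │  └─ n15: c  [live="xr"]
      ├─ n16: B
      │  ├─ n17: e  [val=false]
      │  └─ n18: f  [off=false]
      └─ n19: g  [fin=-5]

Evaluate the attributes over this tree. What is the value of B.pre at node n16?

1. n1.val = false  [terminal]
2. n2.sig = "vm"  ["vm"]
3. n3.sig = "vvm"  ["v" ++ C₀.sig]
4. n4.live = "mp"  [terminal]
5. n3.acc = false  [false]
6. n5.sig = "my"  ["my"]
7. n6.off = true  [terminal]
8. n7.off = false  [terminal]
9. n8.val = true  [not f₁.off]
10. n8.idx = 8  [len(C.sig) + 6]
11. n8.lim = 2  [2]
12. n9.live = "wx"  [terminal]
13. n10.val = true  [terminal]
14. n8.pre = 12  [B.idx + 4]
15. n5.acc = false  [f₀.off == false]
16. n2.acc = true  [true]
17. n11.sig = "ww"  ["ww"]
18. n12.val = true  [true]
19. n12.idx = 18  [len(C.sig) + 16]
20. n12.lim = -3  [-3]
21. n13.wid = false  [B₀.idx > 18]
22. n14.live = "pu"  [terminal]
23. n15.live = "xr"  [terminal]
24. n13.pre = false  [A.wid == true]
25. n16.val = true  [B₀.lim == -3]
26. n16.idx = 8  [B₀.lim + 11]
27. n16.lim = 19  [B₀.idx * 3 - 35]
28. n17.val = false  [terminal]
29. n18.off = false  [terminal]
30. n16.pre = -5  [(if B.val then B.idx else B.lim) - 13]
31. n19.fin = -5  [terminal]
32. n12.pre = -3  [g.fin + 2]
33. n11.acc = true  [B.pre > -4]
34. n0.fin = "qv"  ["qv"]
35. n0.acc = false  [C₁.acc == false]
36. n0.cnt = 17  [17]

-5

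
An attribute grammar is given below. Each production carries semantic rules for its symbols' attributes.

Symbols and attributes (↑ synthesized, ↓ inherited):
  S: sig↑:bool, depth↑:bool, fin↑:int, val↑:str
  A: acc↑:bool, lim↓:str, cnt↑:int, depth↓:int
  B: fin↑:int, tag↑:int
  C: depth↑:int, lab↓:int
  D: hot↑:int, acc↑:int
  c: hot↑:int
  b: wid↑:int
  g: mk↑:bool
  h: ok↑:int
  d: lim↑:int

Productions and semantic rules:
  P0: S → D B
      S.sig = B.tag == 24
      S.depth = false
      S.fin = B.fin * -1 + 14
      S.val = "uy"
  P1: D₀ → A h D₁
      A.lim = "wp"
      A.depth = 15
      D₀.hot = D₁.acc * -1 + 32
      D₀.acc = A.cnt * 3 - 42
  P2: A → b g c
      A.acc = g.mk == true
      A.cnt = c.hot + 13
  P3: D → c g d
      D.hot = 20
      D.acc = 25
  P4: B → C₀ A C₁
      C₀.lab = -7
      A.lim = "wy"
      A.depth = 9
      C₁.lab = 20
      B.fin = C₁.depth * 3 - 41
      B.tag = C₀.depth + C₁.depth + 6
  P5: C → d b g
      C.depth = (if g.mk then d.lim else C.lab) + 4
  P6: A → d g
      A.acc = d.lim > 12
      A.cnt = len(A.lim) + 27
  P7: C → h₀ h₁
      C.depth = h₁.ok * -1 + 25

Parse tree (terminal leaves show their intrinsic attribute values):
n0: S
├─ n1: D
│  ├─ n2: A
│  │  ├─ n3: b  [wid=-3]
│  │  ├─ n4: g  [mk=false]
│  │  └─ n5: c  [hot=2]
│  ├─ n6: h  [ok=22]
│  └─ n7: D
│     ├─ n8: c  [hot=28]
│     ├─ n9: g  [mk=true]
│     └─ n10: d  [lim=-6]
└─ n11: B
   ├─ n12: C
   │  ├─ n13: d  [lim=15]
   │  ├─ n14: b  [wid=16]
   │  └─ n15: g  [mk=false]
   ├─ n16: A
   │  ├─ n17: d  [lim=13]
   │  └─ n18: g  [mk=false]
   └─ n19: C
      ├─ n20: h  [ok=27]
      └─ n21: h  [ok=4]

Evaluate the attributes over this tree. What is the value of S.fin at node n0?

-8

1. n2.lim = "wp"  ["wp"]
2. n2.depth = 15  [15]
3. n3.wid = -3  [terminal]
4. n4.mk = false  [terminal]
5. n5.hot = 2  [terminal]
6. n2.acc = false  [g.mk == true]
7. n2.cnt = 15  [c.hot + 13]
8. n6.ok = 22  [terminal]
9. n8.hot = 28  [terminal]
10. n9.mk = true  [terminal]
11. n10.lim = -6  [terminal]
12. n7.hot = 20  [20]
13. n7.acc = 25  [25]
14. n1.hot = 7  [D₁.acc * -1 + 32]
15. n1.acc = 3  [A.cnt * 3 - 42]
16. n12.lab = -7  [-7]
17. n13.lim = 15  [terminal]
18. n14.wid = 16  [terminal]
19. n15.mk = false  [terminal]
20. n12.depth = -3  [(if g.mk then d.lim else C.lab) + 4]
21. n16.lim = "wy"  ["wy"]
22. n16.depth = 9  [9]
23. n17.lim = 13  [terminal]
24. n18.mk = false  [terminal]
25. n16.acc = true  [d.lim > 12]
26. n16.cnt = 29  [len(A.lim) + 27]
27. n19.lab = 20  [20]
28. n20.ok = 27  [terminal]
29. n21.ok = 4  [terminal]
30. n19.depth = 21  [h₁.ok * -1 + 25]
31. n11.fin = 22  [C₁.depth * 3 - 41]
32. n11.tag = 24  [C₀.depth + C₁.depth + 6]
33. n0.sig = true  [B.tag == 24]
34. n0.depth = false  [false]
35. n0.fin = -8  [B.fin * -1 + 14]
36. n0.val = "uy"  ["uy"]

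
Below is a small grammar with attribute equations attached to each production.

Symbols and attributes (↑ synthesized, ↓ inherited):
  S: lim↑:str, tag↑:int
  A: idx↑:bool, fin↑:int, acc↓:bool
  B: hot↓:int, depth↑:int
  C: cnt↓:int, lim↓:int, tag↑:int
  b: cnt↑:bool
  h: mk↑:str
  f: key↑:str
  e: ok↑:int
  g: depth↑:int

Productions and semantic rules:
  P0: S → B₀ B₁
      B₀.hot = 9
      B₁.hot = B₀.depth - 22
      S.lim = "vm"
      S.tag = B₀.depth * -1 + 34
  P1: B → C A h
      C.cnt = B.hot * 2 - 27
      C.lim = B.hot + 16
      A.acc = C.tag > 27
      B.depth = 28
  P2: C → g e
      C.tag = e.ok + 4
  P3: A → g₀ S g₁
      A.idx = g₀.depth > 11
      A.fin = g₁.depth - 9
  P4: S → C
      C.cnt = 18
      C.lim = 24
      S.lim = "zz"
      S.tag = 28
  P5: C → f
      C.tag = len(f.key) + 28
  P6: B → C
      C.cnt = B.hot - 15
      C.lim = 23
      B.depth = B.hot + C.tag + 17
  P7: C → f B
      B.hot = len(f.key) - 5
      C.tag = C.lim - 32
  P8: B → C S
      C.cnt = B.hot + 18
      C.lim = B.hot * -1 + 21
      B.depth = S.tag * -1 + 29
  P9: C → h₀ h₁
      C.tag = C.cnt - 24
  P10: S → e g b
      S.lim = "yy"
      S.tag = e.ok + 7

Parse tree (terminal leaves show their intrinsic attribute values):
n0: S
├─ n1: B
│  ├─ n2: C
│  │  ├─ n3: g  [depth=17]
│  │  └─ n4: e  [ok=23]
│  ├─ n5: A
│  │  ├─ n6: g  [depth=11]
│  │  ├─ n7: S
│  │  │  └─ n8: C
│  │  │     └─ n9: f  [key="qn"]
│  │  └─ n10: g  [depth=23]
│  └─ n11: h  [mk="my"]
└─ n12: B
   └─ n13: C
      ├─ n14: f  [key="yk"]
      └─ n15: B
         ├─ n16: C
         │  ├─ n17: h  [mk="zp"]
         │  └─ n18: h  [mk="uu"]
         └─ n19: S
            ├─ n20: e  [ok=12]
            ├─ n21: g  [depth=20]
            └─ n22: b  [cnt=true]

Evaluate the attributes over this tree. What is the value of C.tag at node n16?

1. n1.hot = 9  [9]
2. n2.cnt = -9  [B.hot * 2 - 27]
3. n2.lim = 25  [B.hot + 16]
4. n3.depth = 17  [terminal]
5. n4.ok = 23  [terminal]
6. n2.tag = 27  [e.ok + 4]
7. n5.acc = false  [C.tag > 27]
8. n6.depth = 11  [terminal]
9. n8.cnt = 18  [18]
10. n8.lim = 24  [24]
11. n9.key = "qn"  [terminal]
12. n8.tag = 30  [len(f.key) + 28]
13. n7.lim = "zz"  ["zz"]
14. n7.tag = 28  [28]
15. n10.depth = 23  [terminal]
16. n5.idx = false  [g₀.depth > 11]
17. n5.fin = 14  [g₁.depth - 9]
18. n11.mk = "my"  [terminal]
19. n1.depth = 28  [28]
20. n12.hot = 6  [B₀.depth - 22]
21. n13.cnt = -9  [B.hot - 15]
22. n13.lim = 23  [23]
23. n14.key = "yk"  [terminal]
24. n15.hot = -3  [len(f.key) - 5]
25. n16.cnt = 15  [B.hot + 18]
26. n16.lim = 24  [B.hot * -1 + 21]
27. n17.mk = "zp"  [terminal]
28. n18.mk = "uu"  [terminal]
29. n16.tag = -9  [C.cnt - 24]
30. n20.ok = 12  [terminal]
31. n21.depth = 20  [terminal]
32. n22.cnt = true  [terminal]
33. n19.lim = "yy"  ["yy"]
34. n19.tag = 19  [e.ok + 7]
35. n15.depth = 10  [S.tag * -1 + 29]
36. n13.tag = -9  [C.lim - 32]
37. n12.depth = 14  [B.hot + C.tag + 17]
38. n0.lim = "vm"  ["vm"]
39. n0.tag = 6  [B₀.depth * -1 + 34]

-9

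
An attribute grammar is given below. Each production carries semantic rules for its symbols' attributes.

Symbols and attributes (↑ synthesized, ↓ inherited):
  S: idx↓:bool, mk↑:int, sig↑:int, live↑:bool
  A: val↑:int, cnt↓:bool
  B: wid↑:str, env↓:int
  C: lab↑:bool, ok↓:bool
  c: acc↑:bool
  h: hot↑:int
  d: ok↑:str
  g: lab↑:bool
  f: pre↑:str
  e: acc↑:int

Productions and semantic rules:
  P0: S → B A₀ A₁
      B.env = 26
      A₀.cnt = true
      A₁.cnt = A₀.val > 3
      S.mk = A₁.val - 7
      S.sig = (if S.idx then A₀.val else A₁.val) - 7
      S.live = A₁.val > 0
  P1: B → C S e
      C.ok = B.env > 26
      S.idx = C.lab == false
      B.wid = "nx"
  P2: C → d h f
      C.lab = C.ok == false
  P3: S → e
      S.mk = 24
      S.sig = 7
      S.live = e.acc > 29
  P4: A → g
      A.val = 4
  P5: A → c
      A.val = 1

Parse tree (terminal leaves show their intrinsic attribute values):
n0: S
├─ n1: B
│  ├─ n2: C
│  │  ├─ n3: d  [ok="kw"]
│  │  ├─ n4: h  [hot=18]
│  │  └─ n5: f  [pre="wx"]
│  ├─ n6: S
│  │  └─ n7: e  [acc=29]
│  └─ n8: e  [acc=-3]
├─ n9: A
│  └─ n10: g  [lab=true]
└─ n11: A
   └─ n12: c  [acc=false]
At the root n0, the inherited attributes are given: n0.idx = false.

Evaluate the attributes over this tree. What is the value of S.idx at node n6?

false

1. n0.idx = false  [given at root]
2. n1.env = 26  [26]
3. n2.ok = false  [B.env > 26]
4. n3.ok = "kw"  [terminal]
5. n4.hot = 18  [terminal]
6. n5.pre = "wx"  [terminal]
7. n2.lab = true  [C.ok == false]
8. n6.idx = false  [C.lab == false]
9. n7.acc = 29  [terminal]
10. n6.mk = 24  [24]
11. n6.sig = 7  [7]
12. n6.live = false  [e.acc > 29]
13. n8.acc = -3  [terminal]
14. n1.wid = "nx"  ["nx"]
15. n9.cnt = true  [true]
16. n10.lab = true  [terminal]
17. n9.val = 4  [4]
18. n11.cnt = true  [A₀.val > 3]
19. n12.acc = false  [terminal]
20. n11.val = 1  [1]
21. n0.mk = -6  [A₁.val - 7]
22. n0.sig = -6  [(if S.idx then A₀.val else A₁.val) - 7]
23. n0.live = true  [A₁.val > 0]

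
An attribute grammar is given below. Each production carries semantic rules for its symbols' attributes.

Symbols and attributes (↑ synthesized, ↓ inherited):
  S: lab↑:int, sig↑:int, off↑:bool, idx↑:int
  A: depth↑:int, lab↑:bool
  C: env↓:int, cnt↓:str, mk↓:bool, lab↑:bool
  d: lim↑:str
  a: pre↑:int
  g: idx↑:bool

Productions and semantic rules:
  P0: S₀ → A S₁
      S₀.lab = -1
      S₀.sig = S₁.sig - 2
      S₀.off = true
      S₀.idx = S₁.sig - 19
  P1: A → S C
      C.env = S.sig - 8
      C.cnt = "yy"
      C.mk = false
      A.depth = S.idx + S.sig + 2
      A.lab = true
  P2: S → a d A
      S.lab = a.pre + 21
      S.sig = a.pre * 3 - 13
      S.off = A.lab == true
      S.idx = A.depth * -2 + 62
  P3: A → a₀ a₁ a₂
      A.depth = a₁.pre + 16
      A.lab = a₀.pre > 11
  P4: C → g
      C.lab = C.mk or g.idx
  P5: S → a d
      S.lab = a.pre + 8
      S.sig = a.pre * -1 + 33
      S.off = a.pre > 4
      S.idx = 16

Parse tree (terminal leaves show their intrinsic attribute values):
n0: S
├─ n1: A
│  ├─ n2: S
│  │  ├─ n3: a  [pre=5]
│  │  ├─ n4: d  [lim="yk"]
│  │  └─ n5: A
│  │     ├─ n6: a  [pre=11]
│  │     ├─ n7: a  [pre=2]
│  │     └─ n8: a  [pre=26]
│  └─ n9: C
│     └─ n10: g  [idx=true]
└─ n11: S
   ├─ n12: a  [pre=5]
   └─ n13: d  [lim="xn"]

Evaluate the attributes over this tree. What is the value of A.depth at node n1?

1. n3.pre = 5  [terminal]
2. n4.lim = "yk"  [terminal]
3. n6.pre = 11  [terminal]
4. n7.pre = 2  [terminal]
5. n8.pre = 26  [terminal]
6. n5.depth = 18  [a₁.pre + 16]
7. n5.lab = false  [a₀.pre > 11]
8. n2.lab = 26  [a.pre + 21]
9. n2.sig = 2  [a.pre * 3 - 13]
10. n2.off = false  [A.lab == true]
11. n2.idx = 26  [A.depth * -2 + 62]
12. n9.env = -6  [S.sig - 8]
13. n9.cnt = "yy"  ["yy"]
14. n9.mk = false  [false]
15. n10.idx = true  [terminal]
16. n9.lab = true  [C.mk or g.idx]
17. n1.depth = 30  [S.idx + S.sig + 2]
18. n1.lab = true  [true]
19. n12.pre = 5  [terminal]
20. n13.lim = "xn"  [terminal]
21. n11.lab = 13  [a.pre + 8]
22. n11.sig = 28  [a.pre * -1 + 33]
23. n11.off = true  [a.pre > 4]
24. n11.idx = 16  [16]
25. n0.lab = -1  [-1]
26. n0.sig = 26  [S₁.sig - 2]
27. n0.off = true  [true]
28. n0.idx = 9  [S₁.sig - 19]

30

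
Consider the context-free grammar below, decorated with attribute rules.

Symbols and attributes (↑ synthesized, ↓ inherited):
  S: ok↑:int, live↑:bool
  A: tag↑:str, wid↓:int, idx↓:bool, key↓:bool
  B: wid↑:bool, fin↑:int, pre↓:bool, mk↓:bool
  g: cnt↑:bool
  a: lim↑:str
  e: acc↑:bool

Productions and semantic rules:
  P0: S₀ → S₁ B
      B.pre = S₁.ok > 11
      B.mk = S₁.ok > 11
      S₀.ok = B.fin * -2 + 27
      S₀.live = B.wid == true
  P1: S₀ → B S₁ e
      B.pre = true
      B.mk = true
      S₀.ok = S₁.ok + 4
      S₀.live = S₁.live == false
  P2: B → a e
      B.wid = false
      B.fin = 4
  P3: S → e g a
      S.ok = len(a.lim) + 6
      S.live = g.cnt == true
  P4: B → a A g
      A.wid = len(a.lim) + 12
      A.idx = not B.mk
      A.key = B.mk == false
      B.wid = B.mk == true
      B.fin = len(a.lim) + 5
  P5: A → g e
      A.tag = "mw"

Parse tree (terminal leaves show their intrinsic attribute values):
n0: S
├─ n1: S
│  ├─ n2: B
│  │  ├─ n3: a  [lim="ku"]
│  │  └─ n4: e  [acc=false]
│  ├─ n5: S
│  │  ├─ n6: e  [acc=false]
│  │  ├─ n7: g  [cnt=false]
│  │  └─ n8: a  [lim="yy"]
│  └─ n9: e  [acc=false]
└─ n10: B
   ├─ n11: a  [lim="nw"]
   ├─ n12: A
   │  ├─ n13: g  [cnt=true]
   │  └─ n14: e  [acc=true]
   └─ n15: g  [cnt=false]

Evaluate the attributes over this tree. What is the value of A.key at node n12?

false

1. n2.pre = true  [true]
2. n2.mk = true  [true]
3. n3.lim = "ku"  [terminal]
4. n4.acc = false  [terminal]
5. n2.wid = false  [false]
6. n2.fin = 4  [4]
7. n6.acc = false  [terminal]
8. n7.cnt = false  [terminal]
9. n8.lim = "yy"  [terminal]
10. n5.ok = 8  [len(a.lim) + 6]
11. n5.live = false  [g.cnt == true]
12. n9.acc = false  [terminal]
13. n1.ok = 12  [S₁.ok + 4]
14. n1.live = true  [S₁.live == false]
15. n10.pre = true  [S₁.ok > 11]
16. n10.mk = true  [S₁.ok > 11]
17. n11.lim = "nw"  [terminal]
18. n12.wid = 14  [len(a.lim) + 12]
19. n12.idx = false  [not B.mk]
20. n12.key = false  [B.mk == false]
21. n13.cnt = true  [terminal]
22. n14.acc = true  [terminal]
23. n12.tag = "mw"  ["mw"]
24. n15.cnt = false  [terminal]
25. n10.wid = true  [B.mk == true]
26. n10.fin = 7  [len(a.lim) + 5]
27. n0.ok = 13  [B.fin * -2 + 27]
28. n0.live = true  [B.wid == true]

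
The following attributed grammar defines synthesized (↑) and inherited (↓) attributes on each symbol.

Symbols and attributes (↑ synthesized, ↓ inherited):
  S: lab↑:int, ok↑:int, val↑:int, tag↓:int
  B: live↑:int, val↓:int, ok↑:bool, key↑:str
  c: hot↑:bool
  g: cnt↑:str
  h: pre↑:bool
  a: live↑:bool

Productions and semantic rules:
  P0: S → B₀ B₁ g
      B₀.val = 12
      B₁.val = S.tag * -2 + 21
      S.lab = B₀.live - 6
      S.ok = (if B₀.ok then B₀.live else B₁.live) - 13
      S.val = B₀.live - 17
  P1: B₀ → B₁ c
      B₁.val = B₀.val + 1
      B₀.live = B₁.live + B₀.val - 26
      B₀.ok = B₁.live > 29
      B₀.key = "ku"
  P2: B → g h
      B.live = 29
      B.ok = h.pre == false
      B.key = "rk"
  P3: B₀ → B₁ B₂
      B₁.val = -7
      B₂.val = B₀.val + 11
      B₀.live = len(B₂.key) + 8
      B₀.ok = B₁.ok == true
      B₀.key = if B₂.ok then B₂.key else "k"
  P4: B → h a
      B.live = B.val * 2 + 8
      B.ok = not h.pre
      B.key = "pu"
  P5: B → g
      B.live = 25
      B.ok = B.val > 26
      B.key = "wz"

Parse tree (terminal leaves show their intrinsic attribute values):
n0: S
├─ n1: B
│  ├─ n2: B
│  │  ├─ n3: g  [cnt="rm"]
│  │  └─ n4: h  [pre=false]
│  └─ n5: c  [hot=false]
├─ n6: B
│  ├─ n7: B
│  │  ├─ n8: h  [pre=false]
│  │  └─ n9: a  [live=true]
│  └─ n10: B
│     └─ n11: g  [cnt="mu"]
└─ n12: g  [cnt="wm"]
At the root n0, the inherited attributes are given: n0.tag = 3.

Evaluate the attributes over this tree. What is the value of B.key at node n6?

1. n0.tag = 3  [given at root]
2. n1.val = 12  [12]
3. n2.val = 13  [B₀.val + 1]
4. n3.cnt = "rm"  [terminal]
5. n4.pre = false  [terminal]
6. n2.live = 29  [29]
7. n2.ok = true  [h.pre == false]
8. n2.key = "rk"  ["rk"]
9. n5.hot = false  [terminal]
10. n1.live = 15  [B₁.live + B₀.val - 26]
11. n1.ok = false  [B₁.live > 29]
12. n1.key = "ku"  ["ku"]
13. n6.val = 15  [S.tag * -2 + 21]
14. n7.val = -7  [-7]
15. n8.pre = false  [terminal]
16. n9.live = true  [terminal]
17. n7.live = -6  [B.val * 2 + 8]
18. n7.ok = true  [not h.pre]
19. n7.key = "pu"  ["pu"]
20. n10.val = 26  [B₀.val + 11]
21. n11.cnt = "mu"  [terminal]
22. n10.live = 25  [25]
23. n10.ok = false  [B.val > 26]
24. n10.key = "wz"  ["wz"]
25. n6.live = 10  [len(B₂.key) + 8]
26. n6.ok = true  [B₁.ok == true]
27. n6.key = "k"  [if B₂.ok then B₂.key else "k"]
28. n12.cnt = "wm"  [terminal]
29. n0.lab = 9  [B₀.live - 6]
30. n0.ok = -3  [(if B₀.ok then B₀.live else B₁.live) - 13]
31. n0.val = -2  [B₀.live - 17]

"k"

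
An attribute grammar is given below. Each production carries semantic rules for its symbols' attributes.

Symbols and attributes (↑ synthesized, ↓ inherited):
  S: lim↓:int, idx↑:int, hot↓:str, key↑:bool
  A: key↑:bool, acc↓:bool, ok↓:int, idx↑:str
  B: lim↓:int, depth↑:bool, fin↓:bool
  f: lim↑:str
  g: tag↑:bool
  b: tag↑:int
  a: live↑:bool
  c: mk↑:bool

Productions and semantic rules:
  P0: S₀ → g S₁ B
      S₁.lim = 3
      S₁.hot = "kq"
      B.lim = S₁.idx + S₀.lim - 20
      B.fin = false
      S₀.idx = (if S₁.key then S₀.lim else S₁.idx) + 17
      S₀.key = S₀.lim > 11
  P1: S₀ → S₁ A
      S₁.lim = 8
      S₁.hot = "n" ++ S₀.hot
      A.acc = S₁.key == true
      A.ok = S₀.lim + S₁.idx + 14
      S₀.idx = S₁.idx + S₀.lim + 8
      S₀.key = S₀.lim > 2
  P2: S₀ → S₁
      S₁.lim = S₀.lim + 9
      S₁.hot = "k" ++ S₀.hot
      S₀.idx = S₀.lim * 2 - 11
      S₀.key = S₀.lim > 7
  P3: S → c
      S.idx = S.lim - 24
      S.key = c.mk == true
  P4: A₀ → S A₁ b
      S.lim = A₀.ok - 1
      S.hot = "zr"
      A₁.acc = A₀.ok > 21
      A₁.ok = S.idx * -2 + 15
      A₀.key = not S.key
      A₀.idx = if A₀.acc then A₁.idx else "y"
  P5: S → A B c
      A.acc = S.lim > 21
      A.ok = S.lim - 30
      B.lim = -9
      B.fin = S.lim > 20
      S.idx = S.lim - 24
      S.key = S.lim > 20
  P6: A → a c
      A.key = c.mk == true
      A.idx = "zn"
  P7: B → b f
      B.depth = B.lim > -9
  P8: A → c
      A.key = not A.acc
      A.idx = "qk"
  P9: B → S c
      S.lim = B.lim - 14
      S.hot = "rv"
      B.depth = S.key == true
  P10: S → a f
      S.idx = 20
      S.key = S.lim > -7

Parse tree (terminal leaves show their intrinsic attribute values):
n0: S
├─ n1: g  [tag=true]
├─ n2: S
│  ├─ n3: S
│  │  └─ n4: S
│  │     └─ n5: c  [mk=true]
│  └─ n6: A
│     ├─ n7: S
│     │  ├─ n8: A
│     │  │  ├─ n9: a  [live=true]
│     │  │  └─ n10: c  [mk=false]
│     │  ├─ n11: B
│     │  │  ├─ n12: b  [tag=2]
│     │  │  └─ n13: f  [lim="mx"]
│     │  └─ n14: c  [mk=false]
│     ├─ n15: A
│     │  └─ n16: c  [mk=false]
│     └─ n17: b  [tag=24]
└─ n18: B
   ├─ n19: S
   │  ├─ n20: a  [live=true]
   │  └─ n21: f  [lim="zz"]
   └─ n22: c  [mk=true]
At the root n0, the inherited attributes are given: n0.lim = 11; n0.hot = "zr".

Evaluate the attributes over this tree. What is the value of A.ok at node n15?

21

1. n0.lim = 11  [given at root]
2. n0.hot = "zr"  [given at root]
3. n1.tag = true  [terminal]
4. n2.lim = 3  [3]
5. n2.hot = "kq"  ["kq"]
6. n3.lim = 8  [8]
7. n3.hot = "nkq"  ["n" ++ S₀.hot]
8. n4.lim = 17  [S₀.lim + 9]
9. n4.hot = "knkq"  ["k" ++ S₀.hot]
10. n5.mk = true  [terminal]
11. n4.idx = -7  [S.lim - 24]
12. n4.key = true  [c.mk == true]
13. n3.idx = 5  [S₀.lim * 2 - 11]
14. n3.key = true  [S₀.lim > 7]
15. n6.acc = true  [S₁.key == true]
16. n6.ok = 22  [S₀.lim + S₁.idx + 14]
17. n7.lim = 21  [A₀.ok - 1]
18. n7.hot = "zr"  ["zr"]
19. n8.acc = false  [S.lim > 21]
20. n8.ok = -9  [S.lim - 30]
21. n9.live = true  [terminal]
22. n10.mk = false  [terminal]
23. n8.key = false  [c.mk == true]
24. n8.idx = "zn"  ["zn"]
25. n11.lim = -9  [-9]
26. n11.fin = true  [S.lim > 20]
27. n12.tag = 2  [terminal]
28. n13.lim = "mx"  [terminal]
29. n11.depth = false  [B.lim > -9]
30. n14.mk = false  [terminal]
31. n7.idx = -3  [S.lim - 24]
32. n7.key = true  [S.lim > 20]
33. n15.acc = true  [A₀.ok > 21]
34. n15.ok = 21  [S.idx * -2 + 15]
35. n16.mk = false  [terminal]
36. n15.key = false  [not A.acc]
37. n15.idx = "qk"  ["qk"]
38. n17.tag = 24  [terminal]
39. n6.key = false  [not S.key]
40. n6.idx = "qk"  [if A₀.acc then A₁.idx else "y"]
41. n2.idx = 16  [S₁.idx + S₀.lim + 8]
42. n2.key = true  [S₀.lim > 2]
43. n18.lim = 7  [S₁.idx + S₀.lim - 20]
44. n18.fin = false  [false]
45. n19.lim = -7  [B.lim - 14]
46. n19.hot = "rv"  ["rv"]
47. n20.live = true  [terminal]
48. n21.lim = "zz"  [terminal]
49. n19.idx = 20  [20]
50. n19.key = false  [S.lim > -7]
51. n22.mk = true  [terminal]
52. n18.depth = false  [S.key == true]
53. n0.idx = 28  [(if S₁.key then S₀.lim else S₁.idx) + 17]
54. n0.key = false  [S₀.lim > 11]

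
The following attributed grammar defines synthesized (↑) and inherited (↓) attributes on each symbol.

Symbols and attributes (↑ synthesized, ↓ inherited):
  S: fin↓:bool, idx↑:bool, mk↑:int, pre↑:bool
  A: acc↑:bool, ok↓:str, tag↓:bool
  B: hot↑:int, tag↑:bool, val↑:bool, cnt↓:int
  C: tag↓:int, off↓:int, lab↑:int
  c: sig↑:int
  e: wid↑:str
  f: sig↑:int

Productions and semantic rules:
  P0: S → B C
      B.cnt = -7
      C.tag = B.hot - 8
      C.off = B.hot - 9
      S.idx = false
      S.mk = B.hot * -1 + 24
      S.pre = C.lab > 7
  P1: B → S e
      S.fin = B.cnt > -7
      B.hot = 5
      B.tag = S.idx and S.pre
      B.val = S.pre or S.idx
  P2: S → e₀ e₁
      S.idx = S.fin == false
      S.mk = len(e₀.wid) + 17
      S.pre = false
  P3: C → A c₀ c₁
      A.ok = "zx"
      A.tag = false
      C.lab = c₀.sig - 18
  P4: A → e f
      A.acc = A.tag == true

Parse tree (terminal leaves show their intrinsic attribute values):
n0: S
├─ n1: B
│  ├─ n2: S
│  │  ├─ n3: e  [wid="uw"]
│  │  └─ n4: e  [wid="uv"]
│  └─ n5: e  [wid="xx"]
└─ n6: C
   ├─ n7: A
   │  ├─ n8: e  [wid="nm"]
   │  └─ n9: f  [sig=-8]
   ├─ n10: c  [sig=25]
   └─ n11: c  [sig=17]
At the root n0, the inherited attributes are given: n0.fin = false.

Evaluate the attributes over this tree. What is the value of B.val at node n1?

true

1. n0.fin = false  [given at root]
2. n1.cnt = -7  [-7]
3. n2.fin = false  [B.cnt > -7]
4. n3.wid = "uw"  [terminal]
5. n4.wid = "uv"  [terminal]
6. n2.idx = true  [S.fin == false]
7. n2.mk = 19  [len(e₀.wid) + 17]
8. n2.pre = false  [false]
9. n5.wid = "xx"  [terminal]
10. n1.hot = 5  [5]
11. n1.tag = false  [S.idx and S.pre]
12. n1.val = true  [S.pre or S.idx]
13. n6.tag = -3  [B.hot - 8]
14. n6.off = -4  [B.hot - 9]
15. n7.ok = "zx"  ["zx"]
16. n7.tag = false  [false]
17. n8.wid = "nm"  [terminal]
18. n9.sig = -8  [terminal]
19. n7.acc = false  [A.tag == true]
20. n10.sig = 25  [terminal]
21. n11.sig = 17  [terminal]
22. n6.lab = 7  [c₀.sig - 18]
23. n0.idx = false  [false]
24. n0.mk = 19  [B.hot * -1 + 24]
25. n0.pre = false  [C.lab > 7]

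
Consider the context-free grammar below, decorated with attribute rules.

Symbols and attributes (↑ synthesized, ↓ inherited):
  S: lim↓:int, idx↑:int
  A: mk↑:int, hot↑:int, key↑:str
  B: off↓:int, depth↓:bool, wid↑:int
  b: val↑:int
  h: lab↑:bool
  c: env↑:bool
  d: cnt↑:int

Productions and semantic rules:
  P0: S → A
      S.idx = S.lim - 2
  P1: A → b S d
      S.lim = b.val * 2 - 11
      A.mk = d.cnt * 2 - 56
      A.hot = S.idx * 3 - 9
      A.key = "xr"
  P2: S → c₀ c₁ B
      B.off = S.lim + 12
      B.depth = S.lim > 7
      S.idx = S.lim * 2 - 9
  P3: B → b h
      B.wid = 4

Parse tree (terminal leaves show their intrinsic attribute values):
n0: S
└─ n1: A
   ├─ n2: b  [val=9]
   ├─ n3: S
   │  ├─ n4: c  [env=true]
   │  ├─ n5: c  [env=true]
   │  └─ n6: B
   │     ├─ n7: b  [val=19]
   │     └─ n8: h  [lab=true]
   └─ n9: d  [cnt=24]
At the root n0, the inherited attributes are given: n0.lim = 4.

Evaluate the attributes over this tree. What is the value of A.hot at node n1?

6

1. n0.lim = 4  [given at root]
2. n2.val = 9  [terminal]
3. n3.lim = 7  [b.val * 2 - 11]
4. n4.env = true  [terminal]
5. n5.env = true  [terminal]
6. n6.off = 19  [S.lim + 12]
7. n6.depth = false  [S.lim > 7]
8. n7.val = 19  [terminal]
9. n8.lab = true  [terminal]
10. n6.wid = 4  [4]
11. n3.idx = 5  [S.lim * 2 - 9]
12. n9.cnt = 24  [terminal]
13. n1.mk = -8  [d.cnt * 2 - 56]
14. n1.hot = 6  [S.idx * 3 - 9]
15. n1.key = "xr"  ["xr"]
16. n0.idx = 2  [S.lim - 2]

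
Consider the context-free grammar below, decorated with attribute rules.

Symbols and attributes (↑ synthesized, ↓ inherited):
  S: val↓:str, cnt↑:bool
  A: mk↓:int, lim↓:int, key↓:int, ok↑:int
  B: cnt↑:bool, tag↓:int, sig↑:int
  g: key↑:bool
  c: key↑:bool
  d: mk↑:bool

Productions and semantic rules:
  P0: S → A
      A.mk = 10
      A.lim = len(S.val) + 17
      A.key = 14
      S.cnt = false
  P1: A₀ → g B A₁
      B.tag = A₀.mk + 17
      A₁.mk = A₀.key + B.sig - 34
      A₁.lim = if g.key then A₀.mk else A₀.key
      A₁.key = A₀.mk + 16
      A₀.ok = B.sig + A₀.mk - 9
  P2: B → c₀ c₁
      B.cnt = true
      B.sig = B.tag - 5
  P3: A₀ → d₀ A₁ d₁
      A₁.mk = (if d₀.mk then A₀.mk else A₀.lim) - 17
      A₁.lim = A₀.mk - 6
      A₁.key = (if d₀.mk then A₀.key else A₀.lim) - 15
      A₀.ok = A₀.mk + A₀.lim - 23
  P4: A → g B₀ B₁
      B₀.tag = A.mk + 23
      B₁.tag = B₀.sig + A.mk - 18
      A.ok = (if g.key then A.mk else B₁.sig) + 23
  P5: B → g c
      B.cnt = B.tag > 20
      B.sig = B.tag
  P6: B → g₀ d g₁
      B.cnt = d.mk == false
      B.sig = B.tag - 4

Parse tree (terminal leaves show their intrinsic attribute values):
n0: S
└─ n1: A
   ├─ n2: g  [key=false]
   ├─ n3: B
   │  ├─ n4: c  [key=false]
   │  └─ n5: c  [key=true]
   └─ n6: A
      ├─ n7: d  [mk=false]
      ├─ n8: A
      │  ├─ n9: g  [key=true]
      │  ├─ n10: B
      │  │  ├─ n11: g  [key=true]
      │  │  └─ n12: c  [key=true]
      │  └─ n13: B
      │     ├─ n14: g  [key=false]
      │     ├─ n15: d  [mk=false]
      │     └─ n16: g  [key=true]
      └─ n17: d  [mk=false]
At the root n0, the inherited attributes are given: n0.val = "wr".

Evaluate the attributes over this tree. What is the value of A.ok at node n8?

1. n0.val = "wr"  [given at root]
2. n1.mk = 10  [10]
3. n1.lim = 19  [len(S.val) + 17]
4. n1.key = 14  [14]
5. n2.key = false  [terminal]
6. n3.tag = 27  [A₀.mk + 17]
7. n4.key = false  [terminal]
8. n5.key = true  [terminal]
9. n3.cnt = true  [true]
10. n3.sig = 22  [B.tag - 5]
11. n6.mk = 2  [A₀.key + B.sig - 34]
12. n6.lim = 14  [if g.key then A₀.mk else A₀.key]
13. n6.key = 26  [A₀.mk + 16]
14. n7.mk = false  [terminal]
15. n8.mk = -3  [(if d₀.mk then A₀.mk else A₀.lim) - 17]
16. n8.lim = -4  [A₀.mk - 6]
17. n8.key = -1  [(if d₀.mk then A₀.key else A₀.lim) - 15]
18. n9.key = true  [terminal]
19. n10.tag = 20  [A.mk + 23]
20. n11.key = true  [terminal]
21. n12.key = true  [terminal]
22. n10.cnt = false  [B.tag > 20]
23. n10.sig = 20  [B.tag]
24. n13.tag = -1  [B₀.sig + A.mk - 18]
25. n14.key = false  [terminal]
26. n15.mk = false  [terminal]
27. n16.key = true  [terminal]
28. n13.cnt = true  [d.mk == false]
29. n13.sig = -5  [B.tag - 4]
30. n8.ok = 20  [(if g.key then A.mk else B₁.sig) + 23]
31. n17.mk = false  [terminal]
32. n6.ok = -7  [A₀.mk + A₀.lim - 23]
33. n1.ok = 23  [B.sig + A₀.mk - 9]
34. n0.cnt = false  [false]

20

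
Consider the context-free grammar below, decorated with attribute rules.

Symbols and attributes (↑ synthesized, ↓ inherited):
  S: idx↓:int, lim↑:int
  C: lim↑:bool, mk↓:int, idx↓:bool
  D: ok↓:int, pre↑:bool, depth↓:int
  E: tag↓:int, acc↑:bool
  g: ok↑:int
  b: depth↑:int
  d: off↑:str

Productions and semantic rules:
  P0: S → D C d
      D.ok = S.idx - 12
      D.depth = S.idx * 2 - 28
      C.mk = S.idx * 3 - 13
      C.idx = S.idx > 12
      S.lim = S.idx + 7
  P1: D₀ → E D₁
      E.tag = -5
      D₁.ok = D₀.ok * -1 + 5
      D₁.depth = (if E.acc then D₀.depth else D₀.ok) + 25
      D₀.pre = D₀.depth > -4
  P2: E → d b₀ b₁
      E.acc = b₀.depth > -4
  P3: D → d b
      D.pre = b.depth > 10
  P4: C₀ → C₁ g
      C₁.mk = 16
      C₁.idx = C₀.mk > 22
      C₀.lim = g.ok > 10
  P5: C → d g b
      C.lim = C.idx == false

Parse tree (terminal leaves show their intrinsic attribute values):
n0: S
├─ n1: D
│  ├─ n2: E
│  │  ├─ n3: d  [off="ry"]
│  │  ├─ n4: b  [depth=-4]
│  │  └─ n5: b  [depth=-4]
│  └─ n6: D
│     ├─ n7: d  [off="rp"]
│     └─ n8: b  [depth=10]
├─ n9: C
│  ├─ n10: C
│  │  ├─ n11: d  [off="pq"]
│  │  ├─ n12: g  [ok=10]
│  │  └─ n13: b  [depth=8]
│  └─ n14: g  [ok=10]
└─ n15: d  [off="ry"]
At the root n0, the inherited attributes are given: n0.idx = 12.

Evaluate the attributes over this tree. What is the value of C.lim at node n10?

1. n0.idx = 12  [given at root]
2. n1.ok = 0  [S.idx - 12]
3. n1.depth = -4  [S.idx * 2 - 28]
4. n2.tag = -5  [-5]
5. n3.off = "ry"  [terminal]
6. n4.depth = -4  [terminal]
7. n5.depth = -4  [terminal]
8. n2.acc = false  [b₀.depth > -4]
9. n6.ok = 5  [D₀.ok * -1 + 5]
10. n6.depth = 25  [(if E.acc then D₀.depth else D₀.ok) + 25]
11. n7.off = "rp"  [terminal]
12. n8.depth = 10  [terminal]
13. n6.pre = false  [b.depth > 10]
14. n1.pre = false  [D₀.depth > -4]
15. n9.mk = 23  [S.idx * 3 - 13]
16. n9.idx = false  [S.idx > 12]
17. n10.mk = 16  [16]
18. n10.idx = true  [C₀.mk > 22]
19. n11.off = "pq"  [terminal]
20. n12.ok = 10  [terminal]
21. n13.depth = 8  [terminal]
22. n10.lim = false  [C.idx == false]
23. n14.ok = 10  [terminal]
24. n9.lim = false  [g.ok > 10]
25. n15.off = "ry"  [terminal]
26. n0.lim = 19  [S.idx + 7]

false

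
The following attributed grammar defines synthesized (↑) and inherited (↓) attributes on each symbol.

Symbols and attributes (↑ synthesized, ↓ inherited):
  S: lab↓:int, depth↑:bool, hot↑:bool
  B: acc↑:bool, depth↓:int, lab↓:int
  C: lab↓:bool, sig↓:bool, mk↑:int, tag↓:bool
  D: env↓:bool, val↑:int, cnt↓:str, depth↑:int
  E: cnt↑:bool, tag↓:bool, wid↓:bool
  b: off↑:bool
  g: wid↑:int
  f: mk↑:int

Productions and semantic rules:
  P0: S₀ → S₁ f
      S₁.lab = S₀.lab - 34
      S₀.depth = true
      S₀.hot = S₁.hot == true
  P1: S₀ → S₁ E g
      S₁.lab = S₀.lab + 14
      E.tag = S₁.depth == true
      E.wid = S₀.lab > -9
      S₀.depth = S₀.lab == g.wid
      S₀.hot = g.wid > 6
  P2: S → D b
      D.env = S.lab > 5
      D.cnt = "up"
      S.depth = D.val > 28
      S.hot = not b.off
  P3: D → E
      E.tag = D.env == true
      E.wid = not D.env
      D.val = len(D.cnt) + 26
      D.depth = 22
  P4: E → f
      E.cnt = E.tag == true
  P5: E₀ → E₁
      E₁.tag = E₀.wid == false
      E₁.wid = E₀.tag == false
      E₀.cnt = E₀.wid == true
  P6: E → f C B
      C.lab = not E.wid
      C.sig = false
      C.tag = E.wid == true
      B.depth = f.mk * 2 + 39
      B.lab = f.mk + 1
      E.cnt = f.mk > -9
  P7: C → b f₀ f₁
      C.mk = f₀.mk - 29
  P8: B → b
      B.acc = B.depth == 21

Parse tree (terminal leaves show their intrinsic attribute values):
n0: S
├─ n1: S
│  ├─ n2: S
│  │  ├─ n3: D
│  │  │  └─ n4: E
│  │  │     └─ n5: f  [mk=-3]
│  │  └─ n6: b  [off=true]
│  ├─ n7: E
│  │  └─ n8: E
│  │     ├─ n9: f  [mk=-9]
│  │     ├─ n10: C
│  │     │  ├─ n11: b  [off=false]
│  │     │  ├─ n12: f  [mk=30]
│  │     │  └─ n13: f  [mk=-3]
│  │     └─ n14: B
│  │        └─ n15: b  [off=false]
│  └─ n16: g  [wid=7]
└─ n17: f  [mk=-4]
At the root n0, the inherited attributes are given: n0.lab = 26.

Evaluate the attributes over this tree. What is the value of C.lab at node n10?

false

1. n0.lab = 26  [given at root]
2. n1.lab = -8  [S₀.lab - 34]
3. n2.lab = 6  [S₀.lab + 14]
4. n3.env = true  [S.lab > 5]
5. n3.cnt = "up"  ["up"]
6. n4.tag = true  [D.env == true]
7. n4.wid = false  [not D.env]
8. n5.mk = -3  [terminal]
9. n4.cnt = true  [E.tag == true]
10. n3.val = 28  [len(D.cnt) + 26]
11. n3.depth = 22  [22]
12. n6.off = true  [terminal]
13. n2.depth = false  [D.val > 28]
14. n2.hot = false  [not b.off]
15. n7.tag = false  [S₁.depth == true]
16. n7.wid = true  [S₀.lab > -9]
17. n8.tag = false  [E₀.wid == false]
18. n8.wid = true  [E₀.tag == false]
19. n9.mk = -9  [terminal]
20. n10.lab = false  [not E.wid]
21. n10.sig = false  [false]
22. n10.tag = true  [E.wid == true]
23. n11.off = false  [terminal]
24. n12.mk = 30  [terminal]
25. n13.mk = -3  [terminal]
26. n10.mk = 1  [f₀.mk - 29]
27. n14.depth = 21  [f.mk * 2 + 39]
28. n14.lab = -8  [f.mk + 1]
29. n15.off = false  [terminal]
30. n14.acc = true  [B.depth == 21]
31. n8.cnt = false  [f.mk > -9]
32. n7.cnt = true  [E₀.wid == true]
33. n16.wid = 7  [terminal]
34. n1.depth = false  [S₀.lab == g.wid]
35. n1.hot = true  [g.wid > 6]
36. n17.mk = -4  [terminal]
37. n0.depth = true  [true]
38. n0.hot = true  [S₁.hot == true]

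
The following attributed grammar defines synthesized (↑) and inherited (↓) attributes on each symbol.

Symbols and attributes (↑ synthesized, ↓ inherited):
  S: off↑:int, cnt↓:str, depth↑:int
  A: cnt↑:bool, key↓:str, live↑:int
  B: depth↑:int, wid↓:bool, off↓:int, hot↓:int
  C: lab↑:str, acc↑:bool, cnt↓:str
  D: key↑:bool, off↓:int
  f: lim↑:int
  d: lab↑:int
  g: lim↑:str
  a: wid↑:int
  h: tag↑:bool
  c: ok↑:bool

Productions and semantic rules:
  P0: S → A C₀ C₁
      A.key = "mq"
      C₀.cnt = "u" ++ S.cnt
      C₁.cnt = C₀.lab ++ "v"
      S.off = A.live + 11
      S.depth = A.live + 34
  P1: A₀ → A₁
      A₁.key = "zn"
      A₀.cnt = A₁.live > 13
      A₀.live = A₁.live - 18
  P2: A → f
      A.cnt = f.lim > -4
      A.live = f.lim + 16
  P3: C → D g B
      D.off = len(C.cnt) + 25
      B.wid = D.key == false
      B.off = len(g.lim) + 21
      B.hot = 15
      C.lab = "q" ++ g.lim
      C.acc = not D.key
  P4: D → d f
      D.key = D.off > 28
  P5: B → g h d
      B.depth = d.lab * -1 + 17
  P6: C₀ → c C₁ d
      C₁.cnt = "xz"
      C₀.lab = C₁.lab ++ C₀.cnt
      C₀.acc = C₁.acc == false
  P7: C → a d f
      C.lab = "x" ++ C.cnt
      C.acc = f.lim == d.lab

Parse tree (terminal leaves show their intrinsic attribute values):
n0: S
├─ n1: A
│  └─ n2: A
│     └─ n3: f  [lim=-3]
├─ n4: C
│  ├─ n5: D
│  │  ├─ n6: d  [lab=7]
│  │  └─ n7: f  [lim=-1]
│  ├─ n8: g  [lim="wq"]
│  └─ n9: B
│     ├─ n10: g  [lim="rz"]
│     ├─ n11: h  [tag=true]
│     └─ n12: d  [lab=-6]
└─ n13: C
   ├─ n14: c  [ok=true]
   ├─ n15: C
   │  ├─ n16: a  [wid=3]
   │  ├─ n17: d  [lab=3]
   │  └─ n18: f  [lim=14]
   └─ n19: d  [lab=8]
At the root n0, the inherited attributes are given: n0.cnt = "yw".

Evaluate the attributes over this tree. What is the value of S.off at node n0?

1. n0.cnt = "yw"  [given at root]
2. n1.key = "mq"  ["mq"]
3. n2.key = "zn"  ["zn"]
4. n3.lim = -3  [terminal]
5. n2.cnt = true  [f.lim > -4]
6. n2.live = 13  [f.lim + 16]
7. n1.cnt = false  [A₁.live > 13]
8. n1.live = -5  [A₁.live - 18]
9. n4.cnt = "uyw"  ["u" ++ S.cnt]
10. n5.off = 28  [len(C.cnt) + 25]
11. n6.lab = 7  [terminal]
12. n7.lim = -1  [terminal]
13. n5.key = false  [D.off > 28]
14. n8.lim = "wq"  [terminal]
15. n9.wid = true  [D.key == false]
16. n9.off = 23  [len(g.lim) + 21]
17. n9.hot = 15  [15]
18. n10.lim = "rz"  [terminal]
19. n11.tag = true  [terminal]
20. n12.lab = -6  [terminal]
21. n9.depth = 23  [d.lab * -1 + 17]
22. n4.lab = "qwq"  ["q" ++ g.lim]
23. n4.acc = true  [not D.key]
24. n13.cnt = "qwqv"  [C₀.lab ++ "v"]
25. n14.ok = true  [terminal]
26. n15.cnt = "xz"  ["xz"]
27. n16.wid = 3  [terminal]
28. n17.lab = 3  [terminal]
29. n18.lim = 14  [terminal]
30. n15.lab = "xxz"  ["x" ++ C.cnt]
31. n15.acc = false  [f.lim == d.lab]
32. n19.lab = 8  [terminal]
33. n13.lab = "xxzqwqv"  [C₁.lab ++ C₀.cnt]
34. n13.acc = true  [C₁.acc == false]
35. n0.off = 6  [A.live + 11]
36. n0.depth = 29  [A.live + 34]

6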